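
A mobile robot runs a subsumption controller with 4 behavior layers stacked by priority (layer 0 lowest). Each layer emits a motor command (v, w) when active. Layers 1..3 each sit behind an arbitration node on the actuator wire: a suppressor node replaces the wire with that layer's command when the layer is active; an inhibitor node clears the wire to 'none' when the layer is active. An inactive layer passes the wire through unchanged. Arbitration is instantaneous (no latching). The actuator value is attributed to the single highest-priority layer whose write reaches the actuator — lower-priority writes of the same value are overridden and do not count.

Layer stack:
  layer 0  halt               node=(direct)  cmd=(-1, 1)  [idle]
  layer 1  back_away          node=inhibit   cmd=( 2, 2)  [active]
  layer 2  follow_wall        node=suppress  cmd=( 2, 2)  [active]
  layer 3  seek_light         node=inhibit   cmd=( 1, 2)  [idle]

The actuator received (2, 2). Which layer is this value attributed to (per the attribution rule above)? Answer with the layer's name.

follow_wall

layer 0 (halt) idle — none
layer 1 (back_away) active — inhibits: none
layer 2 (follow_wall) active — suppresses: (2, 2)
layer 3 (seek_light) idle — unchanged: (2, 2)
→ actuator (2, 2)
last writer: layer 2 = follow_wall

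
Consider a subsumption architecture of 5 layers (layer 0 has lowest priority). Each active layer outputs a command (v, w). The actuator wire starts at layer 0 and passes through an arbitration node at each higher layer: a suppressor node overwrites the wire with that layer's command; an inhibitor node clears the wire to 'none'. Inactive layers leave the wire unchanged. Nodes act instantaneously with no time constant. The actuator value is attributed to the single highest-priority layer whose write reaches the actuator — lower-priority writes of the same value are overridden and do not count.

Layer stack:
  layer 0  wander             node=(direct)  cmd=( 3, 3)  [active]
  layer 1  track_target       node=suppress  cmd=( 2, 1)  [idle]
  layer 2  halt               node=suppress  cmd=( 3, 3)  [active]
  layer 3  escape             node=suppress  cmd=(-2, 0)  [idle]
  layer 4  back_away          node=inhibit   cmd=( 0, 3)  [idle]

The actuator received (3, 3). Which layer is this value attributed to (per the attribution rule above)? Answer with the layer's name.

halt

[0] wander on; wire := (3, 3)
[1] track_target off; pass (3, 3)
[2] halt on (suppress); wire := (3, 3)
[3] escape off; pass (3, 3)
[4] back_away off; pass (3, 3)
output (3, 3)
last writer: layer 2 = halt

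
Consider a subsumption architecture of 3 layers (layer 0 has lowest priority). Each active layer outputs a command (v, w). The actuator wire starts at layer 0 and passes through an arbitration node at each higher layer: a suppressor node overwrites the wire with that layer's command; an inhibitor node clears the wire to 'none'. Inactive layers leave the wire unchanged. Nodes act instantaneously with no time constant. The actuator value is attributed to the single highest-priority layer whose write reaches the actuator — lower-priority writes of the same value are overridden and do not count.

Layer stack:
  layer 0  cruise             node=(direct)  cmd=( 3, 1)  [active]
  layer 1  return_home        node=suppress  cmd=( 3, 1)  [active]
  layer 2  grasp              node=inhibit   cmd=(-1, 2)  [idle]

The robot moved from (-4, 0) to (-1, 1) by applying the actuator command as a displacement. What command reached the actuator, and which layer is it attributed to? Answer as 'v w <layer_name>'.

displacement = (-1, 1) − (-4, 0) = (3, 1)
layer 0 (cruise) active — direct: (3, 1)
layer 1 (return_home) active — suppresses: (3, 1)
layer 2 (grasp) idle — unchanged: (3, 1)
→ actuator (3, 1) — from layer 1 (return_home)

3 1 return_home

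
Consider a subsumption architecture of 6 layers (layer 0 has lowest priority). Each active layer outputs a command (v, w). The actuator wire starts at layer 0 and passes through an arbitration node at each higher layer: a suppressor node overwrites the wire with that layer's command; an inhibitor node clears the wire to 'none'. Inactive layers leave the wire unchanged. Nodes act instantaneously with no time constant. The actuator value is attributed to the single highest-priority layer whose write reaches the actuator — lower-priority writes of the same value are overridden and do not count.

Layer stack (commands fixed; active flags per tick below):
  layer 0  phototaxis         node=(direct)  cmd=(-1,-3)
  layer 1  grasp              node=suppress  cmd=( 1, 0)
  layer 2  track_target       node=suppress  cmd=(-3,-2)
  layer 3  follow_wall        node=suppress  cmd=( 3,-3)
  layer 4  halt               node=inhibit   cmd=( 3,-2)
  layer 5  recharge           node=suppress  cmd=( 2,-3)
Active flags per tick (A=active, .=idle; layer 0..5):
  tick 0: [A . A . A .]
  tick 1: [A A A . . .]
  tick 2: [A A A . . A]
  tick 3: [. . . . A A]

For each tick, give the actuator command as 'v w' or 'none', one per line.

tick 0:
  layer 0 (phototaxis) active — direct: (-1, -3)
  layer 1 (grasp) idle — unchanged: (-1, -3)
  layer 2 (track_target) active — suppresses: (-3, -2)
  layer 3 (follow_wall) idle — unchanged: (-3, -2)
  layer 4 (halt) active — inhibits: none
  layer 5 (recharge) idle — unchanged: none
  → actuator none
tick 1:
  layer 0 (phototaxis) active — direct: (-1, -3)
  layer 1 (grasp) active — suppresses: (1, 0)
  layer 2 (track_target) active — suppresses: (-3, -2)
  layer 3 (follow_wall) idle — unchanged: (-3, -2)
  layer 4 (halt) idle — unchanged: (-3, -2)
  layer 5 (recharge) idle — unchanged: (-3, -2)
  → actuator (-3, -2)
tick 2:
  layer 0 (phototaxis) active — direct: (-1, -3)
  layer 1 (grasp) active — suppresses: (1, 0)
  layer 2 (track_target) active — suppresses: (-3, -2)
  layer 3 (follow_wall) idle — unchanged: (-3, -2)
  layer 4 (halt) idle — unchanged: (-3, -2)
  layer 5 (recharge) active — suppresses: (2, -3)
  → actuator (2, -3)
tick 3:
  layer 0 (phototaxis) idle — none
  layer 1 (grasp) idle — unchanged: none
  layer 2 (track_target) idle — unchanged: none
  layer 3 (follow_wall) idle — unchanged: none
  layer 4 (halt) active — inhibits: none
  layer 5 (recharge) active — suppresses: (2, -3)
  → actuator (2, -3)

none
-3 -2
2 -3
2 -3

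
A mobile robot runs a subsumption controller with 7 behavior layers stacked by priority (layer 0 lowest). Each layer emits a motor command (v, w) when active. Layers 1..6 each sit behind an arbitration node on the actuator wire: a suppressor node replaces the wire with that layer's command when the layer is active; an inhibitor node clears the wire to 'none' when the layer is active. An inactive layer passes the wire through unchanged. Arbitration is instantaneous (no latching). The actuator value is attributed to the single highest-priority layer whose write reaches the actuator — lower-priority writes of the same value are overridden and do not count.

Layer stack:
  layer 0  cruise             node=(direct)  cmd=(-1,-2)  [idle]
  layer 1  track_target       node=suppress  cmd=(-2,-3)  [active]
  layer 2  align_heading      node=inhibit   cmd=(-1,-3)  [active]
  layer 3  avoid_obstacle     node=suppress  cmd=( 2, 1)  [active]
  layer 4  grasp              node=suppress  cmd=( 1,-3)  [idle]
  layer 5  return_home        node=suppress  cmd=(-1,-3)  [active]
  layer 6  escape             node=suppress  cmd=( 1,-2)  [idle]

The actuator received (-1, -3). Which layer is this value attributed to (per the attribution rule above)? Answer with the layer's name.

L0 cruise: idle → wire = none
L1 track_target: active, suppressor → wire = (-2, -3)
L2 align_heading: active, inhibitor → wire = none
L3 avoid_obstacle: active, suppressor → wire = (2, 1)
L4 grasp: idle → wire stays (2, 1)
L5 return_home: active, suppressor → wire = (-1, -3)
L6 escape: idle → wire stays (-1, -3)
actuator = (-1, -3)
last writer: layer 5 = return_home

return_home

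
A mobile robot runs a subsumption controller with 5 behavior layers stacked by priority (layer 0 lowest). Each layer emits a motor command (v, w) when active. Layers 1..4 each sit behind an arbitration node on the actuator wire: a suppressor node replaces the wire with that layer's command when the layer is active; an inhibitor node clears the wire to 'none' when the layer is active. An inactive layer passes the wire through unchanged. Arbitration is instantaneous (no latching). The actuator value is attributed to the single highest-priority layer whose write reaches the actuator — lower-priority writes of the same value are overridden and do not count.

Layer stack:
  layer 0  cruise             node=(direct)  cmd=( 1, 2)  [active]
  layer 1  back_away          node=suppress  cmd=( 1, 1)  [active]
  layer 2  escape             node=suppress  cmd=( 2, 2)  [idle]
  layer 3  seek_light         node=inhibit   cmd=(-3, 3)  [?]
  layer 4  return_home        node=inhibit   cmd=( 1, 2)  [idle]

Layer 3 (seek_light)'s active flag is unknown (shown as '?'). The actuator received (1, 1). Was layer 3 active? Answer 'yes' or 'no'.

no

If layer 3 is active=yes:
  actuator would be none
If layer 3 is active=no:
  actuator would be (1, 1)
Observed (1, 1), so layer 3 was idle.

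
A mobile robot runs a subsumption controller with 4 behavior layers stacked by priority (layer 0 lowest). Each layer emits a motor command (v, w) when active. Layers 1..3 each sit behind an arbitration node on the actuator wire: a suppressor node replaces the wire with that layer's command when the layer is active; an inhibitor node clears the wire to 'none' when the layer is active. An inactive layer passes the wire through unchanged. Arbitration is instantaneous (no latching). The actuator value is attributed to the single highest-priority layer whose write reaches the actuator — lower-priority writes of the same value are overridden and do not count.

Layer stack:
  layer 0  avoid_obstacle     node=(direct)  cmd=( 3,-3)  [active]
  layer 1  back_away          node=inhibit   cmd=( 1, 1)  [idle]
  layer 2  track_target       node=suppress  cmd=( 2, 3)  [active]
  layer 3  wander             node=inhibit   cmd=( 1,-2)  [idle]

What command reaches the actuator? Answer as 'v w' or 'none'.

2 3

L0 avoid_obstacle: active, feeds wire = (3, -3)
L1 back_away: idle → wire stays (3, -3)
L2 track_target: active, suppressor → wire = (2, 3)
L3 wander: idle → wire stays (2, 3)
actuator = (2, 3)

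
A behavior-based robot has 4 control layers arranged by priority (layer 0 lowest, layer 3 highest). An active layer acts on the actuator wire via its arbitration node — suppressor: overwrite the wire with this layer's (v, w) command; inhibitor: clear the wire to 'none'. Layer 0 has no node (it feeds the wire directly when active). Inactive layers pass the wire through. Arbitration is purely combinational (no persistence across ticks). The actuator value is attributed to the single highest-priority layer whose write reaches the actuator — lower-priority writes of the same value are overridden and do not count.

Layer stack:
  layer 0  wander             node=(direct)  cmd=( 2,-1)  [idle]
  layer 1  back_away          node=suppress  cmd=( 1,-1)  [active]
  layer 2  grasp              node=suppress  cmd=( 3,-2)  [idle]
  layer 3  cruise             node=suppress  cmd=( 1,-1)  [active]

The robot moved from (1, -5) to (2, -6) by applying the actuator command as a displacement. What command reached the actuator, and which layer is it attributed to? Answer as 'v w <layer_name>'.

displacement = (2, -6) − (1, -5) = (1, -1)
L0 wander: idle → wire = none
L1 back_away: active, suppressor → wire = (1, -1)
L2 grasp: idle → wire stays (1, -1)
L3 cruise: active, suppressor → wire = (1, -1)
actuator = (1, -1) — from layer 3 (cruise)

1 -1 cruise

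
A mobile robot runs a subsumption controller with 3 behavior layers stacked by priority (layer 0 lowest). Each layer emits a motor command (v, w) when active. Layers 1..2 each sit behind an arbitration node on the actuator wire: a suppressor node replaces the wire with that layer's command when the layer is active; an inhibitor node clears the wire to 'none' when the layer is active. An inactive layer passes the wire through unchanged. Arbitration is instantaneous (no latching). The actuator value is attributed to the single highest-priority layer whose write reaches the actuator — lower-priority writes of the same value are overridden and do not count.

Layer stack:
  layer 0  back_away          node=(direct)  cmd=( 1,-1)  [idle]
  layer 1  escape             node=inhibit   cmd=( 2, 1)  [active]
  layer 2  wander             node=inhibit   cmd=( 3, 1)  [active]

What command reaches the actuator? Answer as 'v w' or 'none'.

layer 0 (back_away) idle — none
layer 1 (escape) active — inhibits: none
layer 2 (wander) active — inhibits: none
→ actuator none

none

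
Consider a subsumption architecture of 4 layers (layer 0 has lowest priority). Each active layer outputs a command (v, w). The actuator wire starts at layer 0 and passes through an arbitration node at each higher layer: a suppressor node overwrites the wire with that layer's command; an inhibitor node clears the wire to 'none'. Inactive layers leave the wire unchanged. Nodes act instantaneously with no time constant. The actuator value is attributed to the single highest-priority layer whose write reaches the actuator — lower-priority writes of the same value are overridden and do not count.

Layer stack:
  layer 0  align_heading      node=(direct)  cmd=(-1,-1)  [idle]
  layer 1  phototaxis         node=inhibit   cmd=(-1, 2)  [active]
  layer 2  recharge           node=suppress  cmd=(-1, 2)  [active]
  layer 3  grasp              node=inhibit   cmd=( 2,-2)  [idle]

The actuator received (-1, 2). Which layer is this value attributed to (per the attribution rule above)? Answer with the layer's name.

recharge

L0 align_heading: idle → wire = none
L1 phototaxis: active, inhibitor → wire = none
L2 recharge: active, suppressor → wire = (-1, 2)
L3 grasp: idle → wire stays (-1, 2)
actuator = (-1, 2)
last writer: layer 2 = recharge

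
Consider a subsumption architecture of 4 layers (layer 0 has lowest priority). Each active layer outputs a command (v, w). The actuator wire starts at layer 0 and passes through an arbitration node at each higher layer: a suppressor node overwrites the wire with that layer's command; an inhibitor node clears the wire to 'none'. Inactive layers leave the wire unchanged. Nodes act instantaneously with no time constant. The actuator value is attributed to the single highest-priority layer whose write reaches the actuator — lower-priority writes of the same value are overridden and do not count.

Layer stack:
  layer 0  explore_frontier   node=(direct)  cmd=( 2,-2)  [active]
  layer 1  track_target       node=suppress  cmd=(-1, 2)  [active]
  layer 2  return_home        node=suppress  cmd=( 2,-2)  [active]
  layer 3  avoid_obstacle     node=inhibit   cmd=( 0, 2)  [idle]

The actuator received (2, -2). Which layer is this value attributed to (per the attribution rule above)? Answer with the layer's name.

return_home

[0] explore_frontier on; wire := (2, -2)
[1] track_target on (suppress); wire := (-1, 2)
[2] return_home on (suppress); wire := (2, -2)
[3] avoid_obstacle off; pass (2, -2)
output (2, -2)
last writer: layer 2 = return_home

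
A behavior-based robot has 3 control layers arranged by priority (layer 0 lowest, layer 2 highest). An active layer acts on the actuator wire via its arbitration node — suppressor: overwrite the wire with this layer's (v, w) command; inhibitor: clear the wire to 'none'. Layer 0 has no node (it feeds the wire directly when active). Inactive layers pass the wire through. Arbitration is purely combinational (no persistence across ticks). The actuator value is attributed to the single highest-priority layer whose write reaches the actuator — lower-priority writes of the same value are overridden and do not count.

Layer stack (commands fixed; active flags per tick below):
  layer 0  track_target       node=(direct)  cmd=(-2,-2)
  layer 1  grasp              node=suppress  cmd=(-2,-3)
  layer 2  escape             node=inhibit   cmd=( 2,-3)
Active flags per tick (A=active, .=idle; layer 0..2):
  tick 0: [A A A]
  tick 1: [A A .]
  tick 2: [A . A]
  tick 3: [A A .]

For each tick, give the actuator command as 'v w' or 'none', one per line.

none
-2 -3
none
-2 -3

tick 0:
  layer 0 (track_target) active — direct: (-2, -2)
  layer 1 (grasp) active — suppresses: (-2, -3)
  layer 2 (escape) active — inhibits: none
  → actuator none
tick 1:
  layer 0 (track_target) active — direct: (-2, -2)
  layer 1 (grasp) active — suppresses: (-2, -3)
  layer 2 (escape) idle — unchanged: (-2, -3)
  → actuator (-2, -3)
tick 2:
  layer 0 (track_target) active — direct: (-2, -2)
  layer 1 (grasp) idle — unchanged: (-2, -2)
  layer 2 (escape) active — inhibits: none
  → actuator none
tick 3:
  layer 0 (track_target) active — direct: (-2, -2)
  layer 1 (grasp) active — suppresses: (-2, -3)
  layer 2 (escape) idle — unchanged: (-2, -3)
  → actuator (-2, -3)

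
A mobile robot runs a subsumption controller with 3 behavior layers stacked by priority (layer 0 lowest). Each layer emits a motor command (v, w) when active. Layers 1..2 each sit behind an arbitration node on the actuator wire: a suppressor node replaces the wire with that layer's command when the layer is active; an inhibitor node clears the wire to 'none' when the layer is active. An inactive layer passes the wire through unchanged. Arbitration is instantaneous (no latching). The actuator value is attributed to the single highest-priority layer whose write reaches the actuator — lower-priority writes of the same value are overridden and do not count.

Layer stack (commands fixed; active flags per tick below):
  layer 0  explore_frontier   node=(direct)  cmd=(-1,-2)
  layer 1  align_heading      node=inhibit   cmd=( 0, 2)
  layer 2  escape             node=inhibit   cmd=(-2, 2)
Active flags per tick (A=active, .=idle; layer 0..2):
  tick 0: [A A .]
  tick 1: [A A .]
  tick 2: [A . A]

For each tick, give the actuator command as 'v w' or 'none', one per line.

none
none
none

tick 0:
  [0] explore_frontier on; wire := (-1, -2)
  [1] align_heading on (inhibit); wire := none
  [2] escape off; pass none
  output none
tick 1:
  [0] explore_frontier on; wire := (-1, -2)
  [1] align_heading on (inhibit); wire := none
  [2] escape off; pass none
  output none
tick 2:
  [0] explore_frontier on; wire := (-1, -2)
  [1] align_heading off; pass (-1, -2)
  [2] escape on (inhibit); wire := none
  output none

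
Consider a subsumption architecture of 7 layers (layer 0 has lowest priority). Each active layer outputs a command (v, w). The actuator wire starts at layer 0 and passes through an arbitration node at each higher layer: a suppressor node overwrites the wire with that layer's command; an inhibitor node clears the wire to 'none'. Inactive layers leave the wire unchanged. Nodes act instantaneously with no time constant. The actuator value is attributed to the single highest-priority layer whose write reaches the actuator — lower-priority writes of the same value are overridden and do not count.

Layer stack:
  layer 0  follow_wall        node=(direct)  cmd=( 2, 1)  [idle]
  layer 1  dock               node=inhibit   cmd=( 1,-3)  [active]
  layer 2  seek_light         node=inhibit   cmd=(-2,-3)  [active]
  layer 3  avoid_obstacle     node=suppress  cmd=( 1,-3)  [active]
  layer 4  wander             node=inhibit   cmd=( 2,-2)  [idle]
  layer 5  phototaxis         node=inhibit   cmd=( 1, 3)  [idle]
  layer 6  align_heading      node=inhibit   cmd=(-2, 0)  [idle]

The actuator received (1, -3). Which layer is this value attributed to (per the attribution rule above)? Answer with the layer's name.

avoid_obstacle

layer 0 (follow_wall) idle — none
layer 1 (dock) active — inhibits: none
layer 2 (seek_light) active — inhibits: none
layer 3 (avoid_obstacle) active — suppresses: (1, -3)
layer 4 (wander) idle — unchanged: (1, -3)
layer 5 (phototaxis) idle — unchanged: (1, -3)
layer 6 (align_heading) idle — unchanged: (1, -3)
→ actuator (1, -3)
last writer: layer 3 = avoid_obstacle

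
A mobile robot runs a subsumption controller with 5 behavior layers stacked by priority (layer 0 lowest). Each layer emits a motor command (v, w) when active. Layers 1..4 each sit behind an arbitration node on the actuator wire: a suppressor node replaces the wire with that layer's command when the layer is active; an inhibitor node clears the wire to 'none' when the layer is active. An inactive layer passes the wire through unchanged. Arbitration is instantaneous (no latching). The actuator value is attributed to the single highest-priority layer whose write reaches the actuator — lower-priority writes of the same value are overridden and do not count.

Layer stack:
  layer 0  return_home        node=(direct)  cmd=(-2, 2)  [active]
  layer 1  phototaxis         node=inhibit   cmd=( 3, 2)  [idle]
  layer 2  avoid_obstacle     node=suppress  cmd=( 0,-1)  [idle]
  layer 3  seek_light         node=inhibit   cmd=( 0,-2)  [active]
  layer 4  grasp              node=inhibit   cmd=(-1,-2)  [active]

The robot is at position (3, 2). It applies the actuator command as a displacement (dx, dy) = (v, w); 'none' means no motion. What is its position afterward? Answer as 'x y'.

3 2

[0] return_home on; wire := (-2, 2)
[1] phototaxis off; pass (-2, 2)
[2] avoid_obstacle off; pass (-2, 2)
[3] seek_light on (inhibit); wire := none
[4] grasp on (inhibit); wire := none
output none
position: (3, 2) + none = (3, 2)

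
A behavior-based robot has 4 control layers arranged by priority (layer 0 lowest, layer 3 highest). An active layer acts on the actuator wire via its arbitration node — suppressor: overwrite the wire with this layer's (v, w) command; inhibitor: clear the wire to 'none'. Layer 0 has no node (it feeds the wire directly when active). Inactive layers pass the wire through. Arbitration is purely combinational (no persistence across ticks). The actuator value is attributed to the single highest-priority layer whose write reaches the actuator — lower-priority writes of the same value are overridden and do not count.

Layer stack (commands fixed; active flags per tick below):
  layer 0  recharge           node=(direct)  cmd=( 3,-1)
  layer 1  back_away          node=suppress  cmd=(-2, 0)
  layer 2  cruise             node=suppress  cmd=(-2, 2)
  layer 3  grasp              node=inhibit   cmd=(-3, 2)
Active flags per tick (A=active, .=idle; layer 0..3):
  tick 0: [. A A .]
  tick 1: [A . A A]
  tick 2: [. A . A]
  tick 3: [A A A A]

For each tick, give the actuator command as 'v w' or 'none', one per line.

-2 2
none
none
none

tick 0:
  L0 recharge: idle → wire = none
  L1 back_away: active, suppressor → wire = (-2, 0)
  L2 cruise: active, suppressor → wire = (-2, 2)
  L3 grasp: idle → wire stays (-2, 2)
  actuator = (-2, 2)
tick 1:
  L0 recharge: active, feeds wire = (3, -1)
  L1 back_away: idle → wire stays (3, -1)
  L2 cruise: active, suppressor → wire = (-2, 2)
  L3 grasp: active, inhibitor → wire = none
  actuator = none
tick 2:
  L0 recharge: idle → wire = none
  L1 back_away: active, suppressor → wire = (-2, 0)
  L2 cruise: idle → wire stays (-2, 0)
  L3 grasp: active, inhibitor → wire = none
  actuator = none
tick 3:
  L0 recharge: active, feeds wire = (3, -1)
  L1 back_away: active, suppressor → wire = (-2, 0)
  L2 cruise: active, suppressor → wire = (-2, 2)
  L3 grasp: active, inhibitor → wire = none
  actuator = none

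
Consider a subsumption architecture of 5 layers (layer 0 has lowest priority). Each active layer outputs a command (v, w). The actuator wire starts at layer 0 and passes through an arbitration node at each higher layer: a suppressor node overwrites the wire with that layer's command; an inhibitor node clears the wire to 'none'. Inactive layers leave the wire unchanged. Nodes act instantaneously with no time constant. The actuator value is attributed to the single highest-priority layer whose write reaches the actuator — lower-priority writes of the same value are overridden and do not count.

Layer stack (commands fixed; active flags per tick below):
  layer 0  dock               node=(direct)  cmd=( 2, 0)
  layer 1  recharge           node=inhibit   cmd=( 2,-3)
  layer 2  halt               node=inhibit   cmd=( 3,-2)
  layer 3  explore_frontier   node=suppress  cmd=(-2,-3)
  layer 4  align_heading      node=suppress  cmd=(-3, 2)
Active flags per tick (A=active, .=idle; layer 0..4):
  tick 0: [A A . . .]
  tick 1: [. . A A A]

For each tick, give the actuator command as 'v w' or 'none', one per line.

tick 0:
  L0 dock: active, feeds wire = (2, 0)
  L1 recharge: active, inhibitor → wire = none
  L2 halt: idle → wire stays none
  L3 explore_frontier: idle → wire stays none
  L4 align_heading: idle → wire stays none
  actuator = none
tick 1:
  L0 dock: idle → wire = none
  L1 recharge: idle → wire stays none
  L2 halt: active, inhibitor → wire = none
  L3 explore_frontier: active, suppressor → wire = (-2, -3)
  L4 align_heading: active, suppressor → wire = (-3, 2)
  actuator = (-3, 2)

none
-3 2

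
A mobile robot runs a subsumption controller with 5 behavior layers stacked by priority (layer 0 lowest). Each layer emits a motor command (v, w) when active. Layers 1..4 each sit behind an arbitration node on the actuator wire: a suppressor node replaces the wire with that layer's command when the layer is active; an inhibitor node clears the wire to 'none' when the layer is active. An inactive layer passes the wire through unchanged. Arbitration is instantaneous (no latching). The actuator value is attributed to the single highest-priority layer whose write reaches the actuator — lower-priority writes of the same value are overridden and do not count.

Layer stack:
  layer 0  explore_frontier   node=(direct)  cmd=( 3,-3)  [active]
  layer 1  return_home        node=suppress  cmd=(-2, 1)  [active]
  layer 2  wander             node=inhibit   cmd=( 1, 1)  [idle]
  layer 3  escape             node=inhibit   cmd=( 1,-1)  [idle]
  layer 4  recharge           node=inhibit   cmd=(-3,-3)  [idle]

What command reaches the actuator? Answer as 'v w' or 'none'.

-2 1

[0] explore_frontier on; wire := (3, -3)
[1] return_home on (suppress); wire := (-2, 1)
[2] wander off; pass (-2, 1)
[3] escape off; pass (-2, 1)
[4] recharge off; pass (-2, 1)
output (-2, 1)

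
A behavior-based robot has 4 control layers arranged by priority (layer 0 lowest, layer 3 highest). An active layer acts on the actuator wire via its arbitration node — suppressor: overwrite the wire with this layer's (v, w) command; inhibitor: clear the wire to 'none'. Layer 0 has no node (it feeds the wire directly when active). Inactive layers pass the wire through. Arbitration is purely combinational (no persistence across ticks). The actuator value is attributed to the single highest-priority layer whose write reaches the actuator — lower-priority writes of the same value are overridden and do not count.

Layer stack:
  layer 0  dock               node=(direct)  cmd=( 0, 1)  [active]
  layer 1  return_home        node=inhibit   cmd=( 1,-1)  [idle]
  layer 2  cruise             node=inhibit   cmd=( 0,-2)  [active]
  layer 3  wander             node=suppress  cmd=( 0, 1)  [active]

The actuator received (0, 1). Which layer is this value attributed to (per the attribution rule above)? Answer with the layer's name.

wander

layer 0 (dock) active — direct: (0, 1)
layer 1 (return_home) idle — unchanged: (0, 1)
layer 2 (cruise) active — inhibits: none
layer 3 (wander) active — suppresses: (0, 1)
→ actuator (0, 1)
last writer: layer 3 = wander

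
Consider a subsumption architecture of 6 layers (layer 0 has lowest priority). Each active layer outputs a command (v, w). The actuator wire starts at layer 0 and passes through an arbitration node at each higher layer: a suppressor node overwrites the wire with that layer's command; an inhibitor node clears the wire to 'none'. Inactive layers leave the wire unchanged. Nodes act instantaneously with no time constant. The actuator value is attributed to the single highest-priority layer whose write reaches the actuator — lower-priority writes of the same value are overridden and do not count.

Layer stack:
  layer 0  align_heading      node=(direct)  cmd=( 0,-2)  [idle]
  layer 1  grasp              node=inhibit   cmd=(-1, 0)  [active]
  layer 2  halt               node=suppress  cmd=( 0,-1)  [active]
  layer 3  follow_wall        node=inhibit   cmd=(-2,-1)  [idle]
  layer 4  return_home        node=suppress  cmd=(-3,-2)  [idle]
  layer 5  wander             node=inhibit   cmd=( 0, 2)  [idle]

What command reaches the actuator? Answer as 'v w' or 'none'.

0 -1

L0 align_heading: idle → wire = none
L1 grasp: active, inhibitor → wire = none
L2 halt: active, suppressor → wire = (0, -1)
L3 follow_wall: idle → wire stays (0, -1)
L4 return_home: idle → wire stays (0, -1)
L5 wander: idle → wire stays (0, -1)
actuator = (0, -1)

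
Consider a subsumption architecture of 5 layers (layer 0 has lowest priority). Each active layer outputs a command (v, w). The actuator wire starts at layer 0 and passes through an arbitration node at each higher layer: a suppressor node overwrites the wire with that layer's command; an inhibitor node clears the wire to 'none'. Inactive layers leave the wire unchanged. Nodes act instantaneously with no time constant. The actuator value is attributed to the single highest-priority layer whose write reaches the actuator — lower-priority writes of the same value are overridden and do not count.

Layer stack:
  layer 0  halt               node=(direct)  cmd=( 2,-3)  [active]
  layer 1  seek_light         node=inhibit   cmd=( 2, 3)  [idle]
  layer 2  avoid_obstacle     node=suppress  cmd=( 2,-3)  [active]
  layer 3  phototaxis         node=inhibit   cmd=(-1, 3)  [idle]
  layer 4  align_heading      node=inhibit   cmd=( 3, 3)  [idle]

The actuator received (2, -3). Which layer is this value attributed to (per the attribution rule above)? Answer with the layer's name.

[0] halt on; wire := (2, -3)
[1] seek_light off; pass (2, -3)
[2] avoid_obstacle on (suppress); wire := (2, -3)
[3] phototaxis off; pass (2, -3)
[4] align_heading off; pass (2, -3)
output (2, -3)
last writer: layer 2 = avoid_obstacle

avoid_obstacle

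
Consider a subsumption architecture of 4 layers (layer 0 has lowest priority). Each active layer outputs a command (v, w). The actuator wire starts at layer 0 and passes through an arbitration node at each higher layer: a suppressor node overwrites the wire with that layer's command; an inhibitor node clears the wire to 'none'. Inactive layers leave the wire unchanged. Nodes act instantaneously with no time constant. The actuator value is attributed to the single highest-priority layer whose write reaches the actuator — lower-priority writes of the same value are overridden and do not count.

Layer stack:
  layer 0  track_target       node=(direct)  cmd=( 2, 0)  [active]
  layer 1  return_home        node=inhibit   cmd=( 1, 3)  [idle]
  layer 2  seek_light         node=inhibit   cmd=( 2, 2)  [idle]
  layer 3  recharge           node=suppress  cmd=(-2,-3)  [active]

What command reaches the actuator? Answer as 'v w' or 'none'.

[0] track_target on; wire := (2, 0)
[1] return_home off; pass (2, 0)
[2] seek_light off; pass (2, 0)
[3] recharge on (suppress); wire := (-2, -3)
output (-2, -3)

-2 -3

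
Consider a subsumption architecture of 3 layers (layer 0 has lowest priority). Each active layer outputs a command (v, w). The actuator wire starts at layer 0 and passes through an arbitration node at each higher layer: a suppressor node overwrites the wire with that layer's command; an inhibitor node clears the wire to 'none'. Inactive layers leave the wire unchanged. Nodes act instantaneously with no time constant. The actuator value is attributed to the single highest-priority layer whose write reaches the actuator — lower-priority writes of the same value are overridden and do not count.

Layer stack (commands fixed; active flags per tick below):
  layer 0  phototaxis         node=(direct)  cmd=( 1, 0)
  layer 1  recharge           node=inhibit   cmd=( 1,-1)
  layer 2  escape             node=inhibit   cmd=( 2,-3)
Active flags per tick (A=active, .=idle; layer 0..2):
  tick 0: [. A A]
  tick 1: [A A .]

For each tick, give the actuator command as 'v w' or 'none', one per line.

none
none

tick 0:
  L0 phototaxis: idle → wire = none
  L1 recharge: active, inhibitor → wire = none
  L2 escape: active, inhibitor → wire = none
  actuator = none
tick 1:
  L0 phototaxis: active, feeds wire = (1, 0)
  L1 recharge: active, inhibitor → wire = none
  L2 escape: idle → wire stays none
  actuator = none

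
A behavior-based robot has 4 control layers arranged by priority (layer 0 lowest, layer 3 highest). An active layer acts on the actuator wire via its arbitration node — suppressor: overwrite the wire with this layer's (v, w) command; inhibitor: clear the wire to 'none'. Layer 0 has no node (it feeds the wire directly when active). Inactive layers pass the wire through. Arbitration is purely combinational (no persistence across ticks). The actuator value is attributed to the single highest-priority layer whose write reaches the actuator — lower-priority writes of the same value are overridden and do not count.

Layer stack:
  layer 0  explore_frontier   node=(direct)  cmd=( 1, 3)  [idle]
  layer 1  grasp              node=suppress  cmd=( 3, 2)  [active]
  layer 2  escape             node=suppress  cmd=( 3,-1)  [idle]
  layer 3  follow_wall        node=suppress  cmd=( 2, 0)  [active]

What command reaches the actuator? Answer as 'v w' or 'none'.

layer 0 (explore_frontier) idle — none
layer 1 (grasp) active — suppresses: (3, 2)
layer 2 (escape) idle — unchanged: (3, 2)
layer 3 (follow_wall) active — suppresses: (2, 0)
→ actuator (2, 0)

2 0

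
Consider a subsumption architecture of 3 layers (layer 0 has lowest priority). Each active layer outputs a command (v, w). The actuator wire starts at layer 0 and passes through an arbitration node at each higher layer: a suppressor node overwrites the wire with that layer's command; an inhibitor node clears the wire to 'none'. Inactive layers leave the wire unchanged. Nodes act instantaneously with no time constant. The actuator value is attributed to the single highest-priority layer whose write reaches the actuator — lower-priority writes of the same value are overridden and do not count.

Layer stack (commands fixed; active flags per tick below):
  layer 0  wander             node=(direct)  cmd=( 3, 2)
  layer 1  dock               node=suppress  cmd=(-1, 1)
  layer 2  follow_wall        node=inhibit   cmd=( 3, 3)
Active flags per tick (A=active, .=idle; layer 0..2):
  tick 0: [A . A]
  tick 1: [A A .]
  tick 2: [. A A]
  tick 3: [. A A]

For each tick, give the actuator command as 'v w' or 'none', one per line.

tick 0:
  [0] wander on; wire := (3, 2)
  [1] dock off; pass (3, 2)
  [2] follow_wall on (inhibit); wire := none
  output none
tick 1:
  [0] wander on; wire := (3, 2)
  [1] dock on (suppress); wire := (-1, 1)
  [2] follow_wall off; pass (-1, 1)
  output (-1, 1)
tick 2:
  [0] wander off; wire := none
  [1] dock on (suppress); wire := (-1, 1)
  [2] follow_wall on (inhibit); wire := none
  output none
tick 3:
  [0] wander off; wire := none
  [1] dock on (suppress); wire := (-1, 1)
  [2] follow_wall on (inhibit); wire := none
  output none

none
-1 1
none
none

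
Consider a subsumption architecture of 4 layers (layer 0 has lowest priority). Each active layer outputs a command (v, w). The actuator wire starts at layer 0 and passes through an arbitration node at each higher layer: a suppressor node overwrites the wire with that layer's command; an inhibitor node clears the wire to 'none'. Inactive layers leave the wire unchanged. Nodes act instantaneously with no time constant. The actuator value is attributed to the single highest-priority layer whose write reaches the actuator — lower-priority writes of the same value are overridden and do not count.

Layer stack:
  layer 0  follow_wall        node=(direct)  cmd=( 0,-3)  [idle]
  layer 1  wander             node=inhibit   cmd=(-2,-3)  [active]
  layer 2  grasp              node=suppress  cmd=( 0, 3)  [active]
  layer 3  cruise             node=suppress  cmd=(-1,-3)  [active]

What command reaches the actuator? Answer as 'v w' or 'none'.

-1 -3

L0 follow_wall: idle → wire = none
L1 wander: active, inhibitor → wire = none
L2 grasp: active, suppressor → wire = (0, 3)
L3 cruise: active, suppressor → wire = (-1, -3)
actuator = (-1, -3)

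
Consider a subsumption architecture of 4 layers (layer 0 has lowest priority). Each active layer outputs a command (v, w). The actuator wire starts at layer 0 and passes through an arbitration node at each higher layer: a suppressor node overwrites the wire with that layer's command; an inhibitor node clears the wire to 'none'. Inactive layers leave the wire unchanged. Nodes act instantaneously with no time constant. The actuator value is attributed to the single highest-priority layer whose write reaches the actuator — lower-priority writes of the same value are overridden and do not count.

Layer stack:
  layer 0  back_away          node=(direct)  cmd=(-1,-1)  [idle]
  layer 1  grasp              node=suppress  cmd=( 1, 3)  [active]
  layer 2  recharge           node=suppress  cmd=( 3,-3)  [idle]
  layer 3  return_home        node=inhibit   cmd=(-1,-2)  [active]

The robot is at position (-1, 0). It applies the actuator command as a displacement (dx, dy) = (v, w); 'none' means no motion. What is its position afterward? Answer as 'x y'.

L0 back_away: idle → wire = none
L1 grasp: active, suppressor → wire = (1, 3)
L2 recharge: idle → wire stays (1, 3)
L3 return_home: active, inhibitor → wire = none
actuator = none
position: (-1, 0) + none = (-1, 0)

-1 0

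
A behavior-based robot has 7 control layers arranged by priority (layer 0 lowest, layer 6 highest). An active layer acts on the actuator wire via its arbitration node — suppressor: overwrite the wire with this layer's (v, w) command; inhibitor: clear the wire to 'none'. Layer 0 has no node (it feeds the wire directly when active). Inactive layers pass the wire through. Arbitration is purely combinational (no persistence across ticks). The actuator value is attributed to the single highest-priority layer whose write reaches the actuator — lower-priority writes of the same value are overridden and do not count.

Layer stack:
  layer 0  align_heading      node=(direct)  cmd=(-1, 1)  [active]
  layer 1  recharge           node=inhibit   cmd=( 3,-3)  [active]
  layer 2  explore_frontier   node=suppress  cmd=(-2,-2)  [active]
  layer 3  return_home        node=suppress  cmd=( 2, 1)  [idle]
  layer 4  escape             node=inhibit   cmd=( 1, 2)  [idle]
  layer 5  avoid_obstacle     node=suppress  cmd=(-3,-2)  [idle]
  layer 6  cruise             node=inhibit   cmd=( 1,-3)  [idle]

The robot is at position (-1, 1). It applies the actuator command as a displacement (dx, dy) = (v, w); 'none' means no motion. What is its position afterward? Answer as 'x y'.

L0 align_heading: active, feeds wire = (-1, 1)
L1 recharge: active, inhibitor → wire = none
L2 explore_frontier: active, suppressor → wire = (-2, -2)
L3 return_home: idle → wire stays (-2, -2)
L4 escape: idle → wire stays (-2, -2)
L5 avoid_obstacle: idle → wire stays (-2, -2)
L6 cruise: idle → wire stays (-2, -2)
actuator = (-2, -2)
position: (-1, 1) + (-2, -2) = (-3, -1)

-3 -1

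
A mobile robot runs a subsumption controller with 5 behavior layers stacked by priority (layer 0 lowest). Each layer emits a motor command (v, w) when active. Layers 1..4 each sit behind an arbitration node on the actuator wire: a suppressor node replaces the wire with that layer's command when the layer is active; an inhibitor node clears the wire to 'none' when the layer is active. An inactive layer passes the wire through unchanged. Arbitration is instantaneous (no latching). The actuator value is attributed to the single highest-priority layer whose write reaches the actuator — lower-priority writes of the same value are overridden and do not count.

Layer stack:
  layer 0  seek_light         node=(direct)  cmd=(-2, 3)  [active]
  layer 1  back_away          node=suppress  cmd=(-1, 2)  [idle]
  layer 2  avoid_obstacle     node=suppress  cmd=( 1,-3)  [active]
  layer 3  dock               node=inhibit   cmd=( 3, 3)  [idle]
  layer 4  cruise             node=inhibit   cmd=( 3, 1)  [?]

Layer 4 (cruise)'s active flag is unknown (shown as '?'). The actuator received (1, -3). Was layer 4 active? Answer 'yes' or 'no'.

no

If layer 4 is active=yes:
  actuator would be none
If layer 4 is active=no:
  actuator would be (1, -3)
Observed (1, -3), so layer 4 was idle.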